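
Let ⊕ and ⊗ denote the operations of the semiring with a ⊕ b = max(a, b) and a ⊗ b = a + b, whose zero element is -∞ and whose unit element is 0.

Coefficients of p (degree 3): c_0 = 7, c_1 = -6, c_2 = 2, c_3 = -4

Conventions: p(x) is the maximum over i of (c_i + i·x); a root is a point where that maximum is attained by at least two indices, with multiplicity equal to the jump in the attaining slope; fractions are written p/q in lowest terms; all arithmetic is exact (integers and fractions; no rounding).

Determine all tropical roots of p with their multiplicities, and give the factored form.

hull edge (i=0, c=7) to (i=2, c=2): slope -5/2, span 2
hull edge (i=2, c=2) to (i=3, c=-4): slope -6, span 1
Factored form: p(x) = -4 ⊗ (x ⊕ 5/2) ⊗ (x ⊕ 5/2) ⊗ (x ⊕ 6)
Answer: roots = 5/2 (mult 2), 6 (mult 1)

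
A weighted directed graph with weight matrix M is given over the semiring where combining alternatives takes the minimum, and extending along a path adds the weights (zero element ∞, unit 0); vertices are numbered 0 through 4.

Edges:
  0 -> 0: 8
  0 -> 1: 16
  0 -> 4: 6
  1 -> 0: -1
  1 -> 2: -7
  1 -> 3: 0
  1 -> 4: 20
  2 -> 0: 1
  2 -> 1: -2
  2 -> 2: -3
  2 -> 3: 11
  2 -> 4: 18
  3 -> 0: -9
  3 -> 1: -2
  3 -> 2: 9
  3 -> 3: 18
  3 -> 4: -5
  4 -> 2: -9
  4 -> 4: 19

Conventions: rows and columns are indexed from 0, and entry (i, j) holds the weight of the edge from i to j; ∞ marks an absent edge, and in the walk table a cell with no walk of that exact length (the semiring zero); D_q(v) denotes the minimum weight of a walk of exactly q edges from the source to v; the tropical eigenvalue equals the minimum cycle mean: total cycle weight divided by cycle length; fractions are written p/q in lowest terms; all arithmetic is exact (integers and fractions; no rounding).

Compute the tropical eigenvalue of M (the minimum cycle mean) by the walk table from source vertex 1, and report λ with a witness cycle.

q=0: [∞, 0, ∞, ∞, ∞]
q=1: [-1, ∞, -7, 0, 20]
q=2: [-9, -9, -10, 4, -5]
q=3: [-10, -12, -16, -9, -3]
q=4: [-18, -18, -19, -12, -14]
q=5: [-21, -21, -25, -18, -17]
Optimal cycle mean attained by: cycle 1->2->1, total (-7) + (-2), length 2.
Answer: λ = -9/2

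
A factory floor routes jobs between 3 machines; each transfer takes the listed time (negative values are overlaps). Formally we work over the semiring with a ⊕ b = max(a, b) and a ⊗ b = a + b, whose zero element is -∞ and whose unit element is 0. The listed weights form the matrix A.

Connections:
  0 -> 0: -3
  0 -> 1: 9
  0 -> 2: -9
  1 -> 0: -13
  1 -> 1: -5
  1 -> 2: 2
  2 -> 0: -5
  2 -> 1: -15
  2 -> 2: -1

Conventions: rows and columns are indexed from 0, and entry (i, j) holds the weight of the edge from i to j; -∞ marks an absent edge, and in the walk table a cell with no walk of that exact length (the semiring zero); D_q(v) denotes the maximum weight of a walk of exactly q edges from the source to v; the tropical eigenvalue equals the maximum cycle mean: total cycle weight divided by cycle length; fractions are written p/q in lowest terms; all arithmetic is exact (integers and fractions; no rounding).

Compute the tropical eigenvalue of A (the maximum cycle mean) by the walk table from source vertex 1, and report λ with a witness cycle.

q=0: [-∞, 0, -∞]
q=1: [-13, -5, 2]
q=2: [-3, -4, 1]
q=3: [-4, 6, 0]
Optimal cycle mean attained by: cycle 0->1->2->0, total 9 + 2 + (-5), length 3.
Answer: λ = 2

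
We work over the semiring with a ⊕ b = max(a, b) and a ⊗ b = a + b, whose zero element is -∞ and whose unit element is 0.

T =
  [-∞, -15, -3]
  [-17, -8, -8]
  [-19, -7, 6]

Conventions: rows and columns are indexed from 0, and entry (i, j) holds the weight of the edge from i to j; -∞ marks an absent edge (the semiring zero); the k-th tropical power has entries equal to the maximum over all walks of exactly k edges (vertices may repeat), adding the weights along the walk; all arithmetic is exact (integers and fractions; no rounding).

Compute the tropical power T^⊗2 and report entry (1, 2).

T^⊗2:
  [-22, -10, 3]
  [-25, -15, -2]
  [-13, -1, 12]
Key observation: the optimum is the walk 1->2->2, with weight (-8) + 6 = -2.
Optimal value attained by: walk 1->2->2.
Answer: (T^⊗2)[1][2] = -2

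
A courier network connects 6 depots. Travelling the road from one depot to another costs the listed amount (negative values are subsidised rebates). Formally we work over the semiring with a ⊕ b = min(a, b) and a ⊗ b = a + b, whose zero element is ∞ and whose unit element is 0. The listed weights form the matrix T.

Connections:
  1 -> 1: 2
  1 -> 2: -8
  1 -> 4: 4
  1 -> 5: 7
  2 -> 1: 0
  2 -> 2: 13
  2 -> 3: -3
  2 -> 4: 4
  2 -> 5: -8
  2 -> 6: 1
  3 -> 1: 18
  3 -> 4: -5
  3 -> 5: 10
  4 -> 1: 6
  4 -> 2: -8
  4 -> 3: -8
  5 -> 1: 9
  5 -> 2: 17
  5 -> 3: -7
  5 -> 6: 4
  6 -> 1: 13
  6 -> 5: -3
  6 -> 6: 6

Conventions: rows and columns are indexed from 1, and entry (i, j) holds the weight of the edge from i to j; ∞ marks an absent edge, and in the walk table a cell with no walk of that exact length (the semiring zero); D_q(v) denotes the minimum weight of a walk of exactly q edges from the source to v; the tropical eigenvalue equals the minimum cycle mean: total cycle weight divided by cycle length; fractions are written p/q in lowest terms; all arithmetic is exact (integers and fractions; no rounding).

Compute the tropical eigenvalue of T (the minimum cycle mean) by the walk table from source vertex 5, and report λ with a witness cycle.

q=0: [∞, ∞, ∞, ∞, 0, ∞]
q=1: [9, 17, -7, ∞, ∞, 4]
q=2: [11, 1, 14, -12, 1, 10]
q=3: [-6, -20, -20, 5, -7, 2]
q=4: [-20, -14, -23, -25, -28, -19]
q=5: [-19, -33, -35, -28, -22, -24]
q=6: [-33, -36, -36, -40, -41, -32]
Optimal cycle mean attained by: cycle 2->5->3->4->2, total (-8) + (-7) + (-5) + (-8), length 4.
Answer: λ = -7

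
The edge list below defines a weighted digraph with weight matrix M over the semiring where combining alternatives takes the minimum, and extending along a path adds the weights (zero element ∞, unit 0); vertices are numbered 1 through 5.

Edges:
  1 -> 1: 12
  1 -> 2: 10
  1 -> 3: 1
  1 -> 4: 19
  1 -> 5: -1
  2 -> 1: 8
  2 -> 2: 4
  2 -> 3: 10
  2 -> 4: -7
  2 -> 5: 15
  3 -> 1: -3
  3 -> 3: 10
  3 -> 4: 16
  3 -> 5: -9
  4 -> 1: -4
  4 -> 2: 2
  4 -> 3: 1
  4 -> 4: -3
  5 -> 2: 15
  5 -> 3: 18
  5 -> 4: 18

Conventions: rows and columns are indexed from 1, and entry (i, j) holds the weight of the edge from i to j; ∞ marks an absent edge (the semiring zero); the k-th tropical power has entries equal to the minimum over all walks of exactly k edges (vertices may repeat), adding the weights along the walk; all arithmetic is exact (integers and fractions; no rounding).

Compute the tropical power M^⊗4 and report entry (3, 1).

M^⊗2:
  [-2, 14, 11, 3, -8]
  [-11, -5, -6, -10, 1]
  [7, 6, -2, 9, -4]
  [-7, -1, -3, -6, -8]
  [14, 19, 19, 8, 9]
M^⊗3:
  [-1, 5, -1, 0, -3]
  [-14, -8, -10, -13, -15]
  [-5, 10, 8, -1, -11]
  [-10, -4, -6, -9, -12]
  [4, 10, 9, 5, 10]
M^⊗4:
  [-4, 2, 0, -3, -10]
  [-17, -11, -13, -16, -19]
  [-5, 1, -4, -4, -6]
  [-13, -7, -9, -12, -15]
  [1, 7, 5, 2, 0]
Key observation: the optimum is the walk 3->5->2->4->1, with weight (-9) + 15 + (-7) + (-4) = -5.
Optimal value attained by: walk 3->5->2->4->1.
Answer: (M^⊗4)[3][1] = -5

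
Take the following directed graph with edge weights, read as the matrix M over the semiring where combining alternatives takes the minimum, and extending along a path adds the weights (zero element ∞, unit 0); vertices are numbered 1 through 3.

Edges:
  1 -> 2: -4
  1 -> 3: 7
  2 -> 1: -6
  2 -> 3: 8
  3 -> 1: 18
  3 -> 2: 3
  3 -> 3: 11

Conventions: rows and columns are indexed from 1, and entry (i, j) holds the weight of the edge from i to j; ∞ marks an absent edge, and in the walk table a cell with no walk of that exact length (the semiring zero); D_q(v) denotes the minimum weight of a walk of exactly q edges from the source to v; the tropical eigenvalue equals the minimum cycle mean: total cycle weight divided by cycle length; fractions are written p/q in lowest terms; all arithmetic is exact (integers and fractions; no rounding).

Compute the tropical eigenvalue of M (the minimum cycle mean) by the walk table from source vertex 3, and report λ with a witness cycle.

q=0: [∞, ∞, 0]
q=1: [18, 3, 11]
q=2: [-3, 14, 11]
q=3: [8, -7, 4]
Optimal cycle mean attained by: cycle 1->2->1, total (-4) + (-6), length 2.
Answer: λ = -5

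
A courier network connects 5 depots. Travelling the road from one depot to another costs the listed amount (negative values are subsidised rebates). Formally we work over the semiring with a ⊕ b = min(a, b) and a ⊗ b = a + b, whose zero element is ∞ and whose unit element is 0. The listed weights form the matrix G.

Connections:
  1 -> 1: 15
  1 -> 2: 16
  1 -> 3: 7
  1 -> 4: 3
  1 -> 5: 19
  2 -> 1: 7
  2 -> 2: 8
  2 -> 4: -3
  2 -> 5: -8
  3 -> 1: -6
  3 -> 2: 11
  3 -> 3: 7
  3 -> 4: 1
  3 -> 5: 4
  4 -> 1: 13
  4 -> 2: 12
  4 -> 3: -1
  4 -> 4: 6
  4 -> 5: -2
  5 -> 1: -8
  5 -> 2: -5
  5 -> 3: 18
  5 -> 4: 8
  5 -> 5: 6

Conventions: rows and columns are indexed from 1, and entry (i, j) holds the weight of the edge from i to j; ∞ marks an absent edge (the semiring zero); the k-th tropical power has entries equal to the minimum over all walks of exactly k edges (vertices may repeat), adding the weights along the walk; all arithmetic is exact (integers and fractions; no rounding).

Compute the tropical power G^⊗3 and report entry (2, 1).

G^⊗2:
  [1, 14, 2, 8, 1]
  [-16, -13, -4, 0, -5]
  [-4, -1, 0, -3, -1]
  [-10, -7, 5, 0, 3]
  [-2, 1, -1, -8, -13]
G^⊗3:
  [-7, -4, 7, 3, 6]
  [-13, -10, -9, -16, -21]
  [-9, -6, -4, -4, -9]
  [-5, -2, -3, -10, -15]
  [-21, -18, -9, -5, -10]
Key observation: the optimum is the walk 2->4->5->1, with weight (-3) + (-2) + (-8) = -13.
Optimal value attained by: walk 2->4->5->1.
Answer: (G^⊗3)[2][1] = -13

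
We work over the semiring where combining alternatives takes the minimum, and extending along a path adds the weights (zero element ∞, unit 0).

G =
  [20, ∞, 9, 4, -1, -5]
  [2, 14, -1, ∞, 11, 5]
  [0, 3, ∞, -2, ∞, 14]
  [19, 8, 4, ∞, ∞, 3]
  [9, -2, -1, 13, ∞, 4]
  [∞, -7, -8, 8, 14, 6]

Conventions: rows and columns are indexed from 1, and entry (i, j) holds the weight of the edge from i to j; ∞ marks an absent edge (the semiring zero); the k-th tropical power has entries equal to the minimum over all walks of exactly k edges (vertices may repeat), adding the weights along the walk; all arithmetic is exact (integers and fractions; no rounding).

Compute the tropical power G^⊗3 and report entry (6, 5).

G^⊗2:
  [8, -12, -13, 3, 9, 1]
  [-1, -2, -3, -3, 1, -3]
  [5, 6, 2, 4, -1, -5]
  [4, -4, -5, 2, 17, 9]
  [-1, -3, -4, -3, 8, 3]
  [-8, -5, -8, -10, 4, -2]
G^⊗3:
  [-13, -10, -13, -15, -1, -7]
  [-3, -10, -11, -5, -2, -6]
  [2, -12, -13, 0, 4, 0]
  [-5, -2, -5, -7, 3, -1]
  [-4, -4, -5, -6, -2, -6]
  [-8, -9, -10, -10, -9, -13]
Key observation: the optimum is the walk 6->3->1->5, with weight (-8) + 0 + (-1) = -9.
Optimal value attained by: walk 6->3->1->5.
Answer: (G^⊗3)[6][5] = -9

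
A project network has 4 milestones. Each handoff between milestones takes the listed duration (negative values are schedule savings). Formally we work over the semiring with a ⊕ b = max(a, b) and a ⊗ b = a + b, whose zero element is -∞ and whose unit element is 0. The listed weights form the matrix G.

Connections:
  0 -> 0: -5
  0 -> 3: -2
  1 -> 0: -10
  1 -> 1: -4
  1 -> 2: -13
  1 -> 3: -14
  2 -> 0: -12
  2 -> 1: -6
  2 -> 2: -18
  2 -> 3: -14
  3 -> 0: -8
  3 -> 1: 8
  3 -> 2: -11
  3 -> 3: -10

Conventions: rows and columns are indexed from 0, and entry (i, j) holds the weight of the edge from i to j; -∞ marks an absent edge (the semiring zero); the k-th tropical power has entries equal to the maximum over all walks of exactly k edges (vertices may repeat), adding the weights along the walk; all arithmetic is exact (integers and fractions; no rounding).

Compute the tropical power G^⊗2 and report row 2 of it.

G^⊗2:
  [-10, 6, -13, -7]
  [-14, -6, -17, -12]
  [-16, -6, -19, -14]
  [-2, 4, -5, -6]
Answer: row 2 of G^⊗2 = [-16, -6, -19, -14]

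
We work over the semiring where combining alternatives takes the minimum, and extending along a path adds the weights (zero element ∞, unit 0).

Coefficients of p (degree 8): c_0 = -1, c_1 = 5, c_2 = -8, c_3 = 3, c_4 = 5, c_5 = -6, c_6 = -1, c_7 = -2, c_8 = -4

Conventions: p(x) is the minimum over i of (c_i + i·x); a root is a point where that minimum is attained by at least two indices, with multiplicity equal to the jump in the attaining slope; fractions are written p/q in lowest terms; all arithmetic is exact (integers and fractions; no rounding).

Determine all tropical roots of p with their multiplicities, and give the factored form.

hull edge (i=0, c=-1) to (i=2, c=-8): slope -7/2, span 2
hull edge (i=2, c=-8) to (i=8, c=-4): slope 2/3, span 6
Factored form: p(x) = -4 ⊗ (x ⊕ (-2/3)) ⊗ (x ⊕ (-2/3)) ⊗ (x ⊕ (-2/3)) ⊗ (x ⊕ (-2/3)) ⊗ (x ⊕ (-2/3)) ⊗ (x ⊕ (-2/3)) ⊗ (x ⊕ 7/2) ⊗ (x ⊕ 7/2)
Answer: roots = -2/3 (mult 6), 7/2 (mult 2)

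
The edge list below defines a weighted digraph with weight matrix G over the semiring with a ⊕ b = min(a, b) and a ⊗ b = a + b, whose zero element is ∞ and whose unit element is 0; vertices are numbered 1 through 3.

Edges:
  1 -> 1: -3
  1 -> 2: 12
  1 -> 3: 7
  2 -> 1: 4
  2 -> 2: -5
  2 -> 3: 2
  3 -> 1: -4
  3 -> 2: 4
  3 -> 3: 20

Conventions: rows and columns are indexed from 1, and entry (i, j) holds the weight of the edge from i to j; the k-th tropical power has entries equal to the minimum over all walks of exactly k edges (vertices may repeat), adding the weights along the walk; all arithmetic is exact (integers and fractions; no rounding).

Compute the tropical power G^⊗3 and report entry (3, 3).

G^⊗2:
  [-6, 7, 4]
  [-2, -10, -3]
  [-7, -1, 3]
G^⊗3:
  [-9, 2, 1]
  [-7, -15, -8]
  [-10, -6, 0]
Key observation: the optimum is the walk 3->1->1->3, with weight (-4) + (-3) + 7 = 0.
Optimal value attained by: walk 3->1->1->3.
Answer: (G^⊗3)[3][3] = 0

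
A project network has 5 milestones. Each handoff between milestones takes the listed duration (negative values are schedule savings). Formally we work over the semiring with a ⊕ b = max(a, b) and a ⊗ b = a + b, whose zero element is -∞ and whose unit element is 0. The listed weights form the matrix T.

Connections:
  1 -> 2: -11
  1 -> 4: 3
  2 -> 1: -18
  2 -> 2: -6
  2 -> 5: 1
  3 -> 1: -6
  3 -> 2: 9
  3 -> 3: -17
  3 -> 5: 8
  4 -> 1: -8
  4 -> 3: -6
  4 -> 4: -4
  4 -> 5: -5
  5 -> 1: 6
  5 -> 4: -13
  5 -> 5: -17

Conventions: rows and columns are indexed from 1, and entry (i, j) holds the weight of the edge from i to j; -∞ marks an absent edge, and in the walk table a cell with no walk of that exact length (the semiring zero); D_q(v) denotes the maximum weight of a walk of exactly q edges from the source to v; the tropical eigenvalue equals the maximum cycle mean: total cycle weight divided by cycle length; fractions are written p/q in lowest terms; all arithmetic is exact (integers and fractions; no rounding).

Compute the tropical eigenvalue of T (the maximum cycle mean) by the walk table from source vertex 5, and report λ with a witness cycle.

q=0: [-∞, -∞, -∞, -∞, 0]
q=1: [6, -∞, -∞, -13, -17]
q=2: [-11, -5, -19, 9, -18]
q=3: [1, -10, 3, 5, 4]
q=4: [10, 12, -1, 4, 11]
q=5: [17, 8, -2, 13, 13]
Optimal cycle mean attained by: cycle 1->4->3->5->1, total 3 + (-6) + 8 + 6, length 4.
Answer: λ = 11/4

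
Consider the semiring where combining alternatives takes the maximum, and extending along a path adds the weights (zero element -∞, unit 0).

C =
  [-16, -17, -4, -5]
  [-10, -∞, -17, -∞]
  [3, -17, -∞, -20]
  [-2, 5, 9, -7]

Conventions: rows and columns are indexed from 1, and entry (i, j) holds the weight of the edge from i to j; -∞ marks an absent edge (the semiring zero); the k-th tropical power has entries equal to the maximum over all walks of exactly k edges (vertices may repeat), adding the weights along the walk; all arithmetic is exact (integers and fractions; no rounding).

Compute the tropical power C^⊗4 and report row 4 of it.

C^⊗2:
  [-1, 0, 4, -12]
  [-14, -27, -14, -15]
  [-13, -14, -1, -2]
  [12, -2, 2, -7]
C^⊗3:
  [7, -7, -3, -6]
  [-11, -10, -6, -19]
  [2, 3, 7, -9]
  [5, -2, 8, 7]
C^⊗4:
  [0, -1, 3, 2]
  [-3, -14, -10, -16]
  [10, -4, 0, -3]
  [11, 12, 16, 0]
Answer: row 4 of C^⊗4 = [11, 12, 16, 0]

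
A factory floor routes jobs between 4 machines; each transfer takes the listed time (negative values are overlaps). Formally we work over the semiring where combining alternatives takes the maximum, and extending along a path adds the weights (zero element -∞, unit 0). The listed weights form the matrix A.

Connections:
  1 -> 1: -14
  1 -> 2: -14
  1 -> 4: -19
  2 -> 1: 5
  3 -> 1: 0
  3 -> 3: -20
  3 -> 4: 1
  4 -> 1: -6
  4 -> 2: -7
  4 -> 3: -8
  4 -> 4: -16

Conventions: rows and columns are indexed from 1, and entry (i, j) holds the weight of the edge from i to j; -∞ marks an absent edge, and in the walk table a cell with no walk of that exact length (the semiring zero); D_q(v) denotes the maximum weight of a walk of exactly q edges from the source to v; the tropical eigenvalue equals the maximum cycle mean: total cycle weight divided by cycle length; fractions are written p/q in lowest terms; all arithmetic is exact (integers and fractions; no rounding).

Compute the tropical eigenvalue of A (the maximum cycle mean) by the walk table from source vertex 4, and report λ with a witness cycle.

q=0: [-∞, -∞, -∞, 0]
q=1: [-6, -7, -8, -16]
q=2: [-2, -20, -24, -7]
q=3: [-13, -14, -15, -21]
q=4: [-9, -27, -29, -14]
Optimal cycle mean attained by: cycle 3->4->3, total 1 + (-8), length 2.
Answer: λ = -7/2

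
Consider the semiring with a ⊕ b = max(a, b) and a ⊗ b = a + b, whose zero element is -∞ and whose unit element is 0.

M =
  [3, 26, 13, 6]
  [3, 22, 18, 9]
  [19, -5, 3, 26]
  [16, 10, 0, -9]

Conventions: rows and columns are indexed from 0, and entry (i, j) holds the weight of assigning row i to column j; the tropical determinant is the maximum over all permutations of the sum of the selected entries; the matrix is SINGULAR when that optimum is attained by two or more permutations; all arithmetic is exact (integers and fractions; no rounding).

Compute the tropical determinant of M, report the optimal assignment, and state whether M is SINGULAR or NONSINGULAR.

σ = (0, 1, 2, 3): 3 + 22 + 3 + (-9) = 19
σ = (0, 1, 3, 2): 3 + 22 + 26 + 0 = 51
σ = (0, 2, 1, 3): 3 + 18 + (-5) + (-9) = 7
σ = (0, 2, 3, 1): 3 + 18 + 26 + 10 = 57
σ = (0, 3, 1, 2): 3 + 9 + (-5) + 0 = 7
σ = (0, 3, 2, 1): 3 + 9 + 3 + 10 = 25
σ = (1, 0, 2, 3): 26 + 3 + 3 + (-9) = 23
σ = (1, 0, 3, 2): 26 + 3 + 26 + 0 = 55
σ = (1, 2, 0, 3): 26 + 18 + 19 + (-9) = 54
σ = (1, 2, 3, 0): 26 + 18 + 26 + 16 = 86
σ = (1, 3, 0, 2): 26 + 9 + 19 + 0 = 54
σ = (1, 3, 2, 0): 26 + 9 + 3 + 16 = 54
σ = (2, 0, 1, 3): 13 + 3 + (-5) + (-9) = 2
σ = (2, 0, 3, 1): 13 + 3 + 26 + 10 = 52
σ = (2, 1, 0, 3): 13 + 22 + 19 + (-9) = 45
σ = (2, 1, 3, 0): 13 + 22 + 26 + 16 = 77
σ = (2, 3, 0, 1): 13 + 9 + 19 + 10 = 51
σ = (2, 3, 1, 0): 13 + 9 + (-5) + 16 = 33
σ = (3, 0, 1, 2): 6 + 3 + (-5) + 0 = 4
σ = (3, 0, 2, 1): 6 + 3 + 3 + 10 = 22
σ = (3, 1, 0, 2): 6 + 22 + 19 + 0 = 47
σ = (3, 1, 2, 0): 6 + 22 + 3 + 16 = 47
σ = (3, 2, 0, 1): 6 + 18 + 19 + 10 = 53
σ = (3, 2, 1, 0): 6 + 18 + (-5) + 16 = 35
Optimal value attained by: σ = (1, 2, 3, 0).
Answer: det⊕(M) = 86; verdict: NONSINGULAR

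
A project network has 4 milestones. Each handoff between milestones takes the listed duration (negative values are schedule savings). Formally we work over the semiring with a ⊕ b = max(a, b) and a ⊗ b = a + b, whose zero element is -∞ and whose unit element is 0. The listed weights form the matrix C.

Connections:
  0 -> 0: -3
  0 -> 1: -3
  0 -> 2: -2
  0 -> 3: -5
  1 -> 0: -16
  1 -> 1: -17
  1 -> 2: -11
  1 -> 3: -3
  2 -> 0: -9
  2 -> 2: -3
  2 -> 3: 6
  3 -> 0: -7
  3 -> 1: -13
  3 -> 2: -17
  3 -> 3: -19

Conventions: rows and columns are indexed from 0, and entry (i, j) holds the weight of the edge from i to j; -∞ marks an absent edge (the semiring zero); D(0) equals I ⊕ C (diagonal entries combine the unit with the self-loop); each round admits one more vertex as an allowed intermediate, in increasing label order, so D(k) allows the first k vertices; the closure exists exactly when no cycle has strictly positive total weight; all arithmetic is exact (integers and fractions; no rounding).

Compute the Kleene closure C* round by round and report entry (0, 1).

D(0):
  [0, -3, -2, -5]
  [-16, 0, -11, -3]
  [-9, -∞, 0, 6]
  [-7, -13, -17, 0]
D(1):
  [0, -3, -2, -5]
  [-16, 0, -11, -3]
  [-9, -12, 0, 6]
  [-7, -10, -9, 0]
D(2):
  [0, -3, -2, -5]
  [-16, 0, -11, -3]
  [-9, -12, 0, 6]
  [-7, -10, -9, 0]
D(3):
  [0, -3, -2, 4]
  [-16, 0, -11, -3]
  [-9, -12, 0, 6]
  [-7, -10, -9, 0]
D(4):
  [0, -3, -2, 4]
  [-10, 0, -11, -3]
  [-1, -4, 0, 6]
  [-7, -10, -9, 0]
Answer: C*[0][1] = -3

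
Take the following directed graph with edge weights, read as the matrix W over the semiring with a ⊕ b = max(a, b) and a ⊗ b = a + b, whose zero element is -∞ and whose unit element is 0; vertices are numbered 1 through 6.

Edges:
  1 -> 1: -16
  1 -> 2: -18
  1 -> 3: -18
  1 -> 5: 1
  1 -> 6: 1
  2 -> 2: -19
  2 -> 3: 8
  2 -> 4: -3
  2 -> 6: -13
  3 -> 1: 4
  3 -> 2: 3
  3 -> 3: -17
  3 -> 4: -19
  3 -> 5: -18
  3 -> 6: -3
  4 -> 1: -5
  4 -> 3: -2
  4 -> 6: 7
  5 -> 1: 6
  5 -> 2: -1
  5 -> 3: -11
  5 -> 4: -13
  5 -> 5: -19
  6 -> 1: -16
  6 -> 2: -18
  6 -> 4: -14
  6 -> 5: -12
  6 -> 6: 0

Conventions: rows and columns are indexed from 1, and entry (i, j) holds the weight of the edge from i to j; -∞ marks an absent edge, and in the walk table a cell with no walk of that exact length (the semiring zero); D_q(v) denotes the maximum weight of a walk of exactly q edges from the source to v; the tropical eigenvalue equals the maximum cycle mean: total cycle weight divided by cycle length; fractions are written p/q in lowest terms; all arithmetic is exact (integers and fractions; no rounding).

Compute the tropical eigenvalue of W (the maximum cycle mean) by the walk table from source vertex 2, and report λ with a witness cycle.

q=0: [-∞, 0, -∞, -∞, -∞, -∞]
q=1: [-∞, -19, 8, -3, -∞, -13]
q=2: [12, 11, -5, -11, -10, 5]
q=3: [-1, -2, 19, 8, 13, 13]
q=4: [23, 22, 6, 0, 1, 16]
q=5: [10, 9, 30, 19, 24, 24]
q=6: [34, 33, 17, 11, 12, 27]
Optimal cycle mean attained by: cycle 2->3->2, total 8 + 3, length 2.
Answer: λ = 11/2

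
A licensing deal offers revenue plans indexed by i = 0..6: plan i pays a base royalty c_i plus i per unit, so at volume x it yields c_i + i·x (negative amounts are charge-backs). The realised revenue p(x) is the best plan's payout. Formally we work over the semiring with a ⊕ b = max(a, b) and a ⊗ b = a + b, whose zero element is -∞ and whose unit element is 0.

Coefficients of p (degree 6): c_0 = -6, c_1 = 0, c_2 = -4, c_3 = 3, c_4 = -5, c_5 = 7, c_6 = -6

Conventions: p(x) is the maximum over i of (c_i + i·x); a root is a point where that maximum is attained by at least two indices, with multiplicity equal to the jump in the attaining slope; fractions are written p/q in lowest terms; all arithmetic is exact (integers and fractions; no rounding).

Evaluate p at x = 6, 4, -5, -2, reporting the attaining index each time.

p(6) = max(-6+0·6=-6, 0+1·6=6, -4+2·6=8, 3+3·6=21, -5+4·6=19, 7+5·6=37, -6+6·6=30) = 37 (attained by i=5)
p(4) = max(-6+0·4=-6, 0+1·4=4, -4+2·4=4, 3+3·4=15, -5+4·4=11, 7+5·4=27, -6+6·4=18) = 27 (attained by i=5)
p(-5) = max(-6+0·(-5)=-6, 0+1·(-5)=-5, -4+2·(-5)=-14, 3+3·(-5)=-12, -5+4·(-5)=-25, 7+5·(-5)=-18, -6+6·(-5)=-36) = -5 (attained by i=1)
p(-2) = max(-6+0·(-2)=-6, 0+1·(-2)=-2, -4+2·(-2)=-8, 3+3·(-2)=-3, -5+4·(-2)=-13, 7+5·(-2)=-3, -6+6·(-2)=-18) = -2 (attained by i=1)
Answer: p(6) = 37; p(4) = 27; p(-5) = -5; p(-2) = -2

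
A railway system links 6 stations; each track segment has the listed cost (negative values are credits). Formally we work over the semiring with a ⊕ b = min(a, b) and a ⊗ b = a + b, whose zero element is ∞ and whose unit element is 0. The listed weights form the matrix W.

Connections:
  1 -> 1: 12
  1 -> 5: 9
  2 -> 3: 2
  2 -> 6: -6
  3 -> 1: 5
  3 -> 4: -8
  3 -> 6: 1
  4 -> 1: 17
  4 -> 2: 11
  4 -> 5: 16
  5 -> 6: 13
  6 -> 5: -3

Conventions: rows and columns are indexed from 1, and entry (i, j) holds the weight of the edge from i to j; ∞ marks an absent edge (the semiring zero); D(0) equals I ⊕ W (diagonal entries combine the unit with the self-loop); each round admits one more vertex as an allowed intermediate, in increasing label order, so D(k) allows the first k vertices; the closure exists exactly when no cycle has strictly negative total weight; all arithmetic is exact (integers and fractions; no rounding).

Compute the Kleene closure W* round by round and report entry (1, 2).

D(0):
  [0, ∞, ∞, ∞, 9, ∞]
  [∞, 0, 2, ∞, ∞, -6]
  [5, ∞, 0, -8, ∞, 1]
  [17, 11, ∞, 0, 16, ∞]
  [∞, ∞, ∞, ∞, 0, 13]
  [∞, ∞, ∞, ∞, -3, 0]
D(1):
  [0, ∞, ∞, ∞, 9, ∞]
  [∞, 0, 2, ∞, ∞, -6]
  [5, ∞, 0, -8, 14, 1]
  [17, 11, ∞, 0, 16, ∞]
  [∞, ∞, ∞, ∞, 0, 13]
  [∞, ∞, ∞, ∞, -3, 0]
D(2):
  [0, ∞, ∞, ∞, 9, ∞]
  [∞, 0, 2, ∞, ∞, -6]
  [5, ∞, 0, -8, 14, 1]
  [17, 11, 13, 0, 16, 5]
  [∞, ∞, ∞, ∞, 0, 13]
  [∞, ∞, ∞, ∞, -3, 0]
D(3):
  [0, ∞, ∞, ∞, 9, ∞]
  [7, 0, 2, -6, 16, -6]
  [5, ∞, 0, -8, 14, 1]
  [17, 11, 13, 0, 16, 5]
  [∞, ∞, ∞, ∞, 0, 13]
  [∞, ∞, ∞, ∞, -3, 0]
D(4):
  [0, ∞, ∞, ∞, 9, ∞]
  [7, 0, 2, -6, 10, -6]
  [5, 3, 0, -8, 8, -3]
  [17, 11, 13, 0, 16, 5]
  [∞, ∞, ∞, ∞, 0, 13]
  [∞, ∞, ∞, ∞, -3, 0]
D(5):
  [0, ∞, ∞, ∞, 9, 22]
  [7, 0, 2, -6, 10, -6]
  [5, 3, 0, -8, 8, -3]
  [17, 11, 13, 0, 16, 5]
  [∞, ∞, ∞, ∞, 0, 13]
  [∞, ∞, ∞, ∞, -3, 0]
D(6):
  [0, ∞, ∞, ∞, 9, 22]
  [7, 0, 2, -6, -9, -6]
  [5, 3, 0, -8, -6, -3]
  [17, 11, 13, 0, 2, 5]
  [∞, ∞, ∞, ∞, 0, 13]
  [∞, ∞, ∞, ∞, -3, 0]
Answer: W*[1][2] = ∞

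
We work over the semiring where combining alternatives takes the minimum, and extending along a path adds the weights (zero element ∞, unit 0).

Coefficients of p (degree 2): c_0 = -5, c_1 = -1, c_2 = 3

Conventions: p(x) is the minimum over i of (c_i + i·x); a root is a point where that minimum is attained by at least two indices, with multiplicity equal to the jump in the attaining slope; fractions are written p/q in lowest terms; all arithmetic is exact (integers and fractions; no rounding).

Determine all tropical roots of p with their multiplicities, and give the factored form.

hull edge (i=0, c=-5) to (i=2, c=3): slope 4, span 2
Factored form: p(x) = 3 ⊗ (x ⊕ (-4)) ⊗ (x ⊕ (-4))
Answer: roots = -4 (mult 2)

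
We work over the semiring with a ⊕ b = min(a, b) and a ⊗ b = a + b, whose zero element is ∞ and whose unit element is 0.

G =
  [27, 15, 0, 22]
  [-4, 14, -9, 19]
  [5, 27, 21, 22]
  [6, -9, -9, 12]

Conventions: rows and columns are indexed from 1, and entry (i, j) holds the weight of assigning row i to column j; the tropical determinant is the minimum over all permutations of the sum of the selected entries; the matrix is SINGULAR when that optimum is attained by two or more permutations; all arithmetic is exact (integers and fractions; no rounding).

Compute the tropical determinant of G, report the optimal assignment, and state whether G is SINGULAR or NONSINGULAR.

σ = (1, 2, 3, 4): 27 + 14 + 21 + 12 = 74
σ = (1, 2, 4, 3): 27 + 14 + 22 + (-9) = 54
σ = (1, 3, 2, 4): 27 + (-9) + 27 + 12 = 57
σ = (1, 3, 4, 2): 27 + (-9) + 22 + (-9) = 31
σ = (1, 4, 2, 3): 27 + 19 + 27 + (-9) = 64
σ = (1, 4, 3, 2): 27 + 19 + 21 + (-9) = 58
σ = (2, 1, 3, 4): 15 + (-4) + 21 + 12 = 44
σ = (2, 1, 4, 3): 15 + (-4) + 22 + (-9) = 24
σ = (2, 3, 1, 4): 15 + (-9) + 5 + 12 = 23
σ = (2, 3, 4, 1): 15 + (-9) + 22 + 6 = 34
σ = (2, 4, 1, 3): 15 + 19 + 5 + (-9) = 30
σ = (2, 4, 3, 1): 15 + 19 + 21 + 6 = 61
σ = (3, 1, 2, 4): 0 + (-4) + 27 + 12 = 35
σ = (3, 1, 4, 2): 0 + (-4) + 22 + (-9) = 9
σ = (3, 2, 1, 4): 0 + 14 + 5 + 12 = 31
σ = (3, 2, 4, 1): 0 + 14 + 22 + 6 = 42
σ = (3, 4, 1, 2): 0 + 19 + 5 + (-9) = 15
σ = (3, 4, 2, 1): 0 + 19 + 27 + 6 = 52
σ = (4, 1, 2, 3): 22 + (-4) + 27 + (-9) = 36
σ = (4, 1, 3, 2): 22 + (-4) + 21 + (-9) = 30
σ = (4, 2, 1, 3): 22 + 14 + 5 + (-9) = 32
σ = (4, 2, 3, 1): 22 + 14 + 21 + 6 = 63
σ = (4, 3, 1, 2): 22 + (-9) + 5 + (-9) = 9
σ = (4, 3, 2, 1): 22 + (-9) + 27 + 6 = 46
Optimal value attained by: σ = (3, 1, 4, 2).
Answer: det⊕(G) = 9; verdict: SINGULAR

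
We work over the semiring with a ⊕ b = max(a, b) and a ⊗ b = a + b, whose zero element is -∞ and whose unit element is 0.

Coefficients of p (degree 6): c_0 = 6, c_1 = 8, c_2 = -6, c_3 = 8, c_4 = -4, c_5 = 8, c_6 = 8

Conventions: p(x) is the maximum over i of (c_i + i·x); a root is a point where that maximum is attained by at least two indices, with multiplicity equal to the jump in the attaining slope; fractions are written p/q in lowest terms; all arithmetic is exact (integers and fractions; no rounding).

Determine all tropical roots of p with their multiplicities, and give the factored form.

hull edge (i=0, c=6) to (i=1, c=8): slope 2, span 1
hull edge (i=1, c=8) to (i=6, c=8): slope 0, span 5
Factored form: p(x) = 8 ⊗ (x ⊕ (-2)) ⊗ (x ⊕ 0) ⊗ (x ⊕ 0) ⊗ (x ⊕ 0) ⊗ (x ⊕ 0) ⊗ (x ⊕ 0)
Answer: roots = -2 (mult 1), 0 (mult 5)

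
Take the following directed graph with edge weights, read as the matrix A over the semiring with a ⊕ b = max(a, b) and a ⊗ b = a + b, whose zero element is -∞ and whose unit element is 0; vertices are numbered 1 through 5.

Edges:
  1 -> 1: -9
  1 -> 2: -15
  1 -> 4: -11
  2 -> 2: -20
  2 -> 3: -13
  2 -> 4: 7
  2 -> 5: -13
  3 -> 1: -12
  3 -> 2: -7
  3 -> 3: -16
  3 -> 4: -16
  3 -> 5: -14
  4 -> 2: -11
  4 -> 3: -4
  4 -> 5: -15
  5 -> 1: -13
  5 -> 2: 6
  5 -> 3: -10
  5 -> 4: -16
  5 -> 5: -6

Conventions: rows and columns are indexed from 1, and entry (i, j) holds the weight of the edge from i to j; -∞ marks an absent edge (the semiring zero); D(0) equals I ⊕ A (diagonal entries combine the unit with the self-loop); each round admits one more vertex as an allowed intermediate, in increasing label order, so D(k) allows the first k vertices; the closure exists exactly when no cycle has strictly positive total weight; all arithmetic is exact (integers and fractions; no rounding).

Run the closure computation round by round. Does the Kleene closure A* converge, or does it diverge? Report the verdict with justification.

D(0):
  [0, -15, -∞, -11, -∞]
  [-∞, 0, -13, 7, -13]
  [-12, -7, 0, -16, -14]
  [-∞, -11, -4, 0, -15]
  [-13, 6, -10, -16, 0]
D(1):
  [0, -15, -∞, -11, -∞]
  [-∞, 0, -13, 7, -13]
  [-12, -7, 0, -16, -14]
  [-∞, -11, -4, 0, -15]
  [-13, 6, -10, -16, 0]
D(2):
  [0, -15, -28, -8, -28]
  [-∞, 0, -13, 7, -13]
  [-12, -7, 0, 0, -14]
  [-∞, -11, -4, 0, -15]
  [-13, 6, -7, 13, 0]
D(3):
  [0, -15, -28, -8, -28]
  [-25, 0, -13, 7, -13]
  [-12, -7, 0, 0, -14]
  [-16, -11, -4, 0, -15]
  [-13, 6, -7, 13, 0]
D(4):
  [0, -15, -12, -8, -23]
  [-9, 0, 3, 7, -8]
  [-12, -7, 0, 0, -14]
  [-16, -11, -4, 0, -15]
  [-3, 6, 9, 13, 0]
D(5):
  [0, -15, -12, -8, -23]
  [-9, 0, 3, 7, -8]
  [-12, -7, 0, 0, -14]
  [-16, -9, -4, 0, -15]
  [-3, 6, 9, 13, 0]
Key observation: every diagonal entry stays at the unit through all rounds, so no improving cycle exists.
Answer: CONVERGES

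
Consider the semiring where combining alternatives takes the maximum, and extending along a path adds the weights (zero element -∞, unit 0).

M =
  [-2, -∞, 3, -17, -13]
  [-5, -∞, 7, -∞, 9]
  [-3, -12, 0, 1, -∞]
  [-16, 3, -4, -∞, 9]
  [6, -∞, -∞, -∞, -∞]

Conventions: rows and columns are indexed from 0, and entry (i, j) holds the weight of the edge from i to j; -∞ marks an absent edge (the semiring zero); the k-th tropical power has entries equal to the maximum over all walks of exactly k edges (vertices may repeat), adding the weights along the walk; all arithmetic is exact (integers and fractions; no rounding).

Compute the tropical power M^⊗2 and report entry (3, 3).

M^⊗2:
  [0, -9, 3, 4, -8]
  [15, -5, 7, 8, -18]
  [-3, 4, 0, 1, 10]
  [15, -16, 10, -3, 12]
  [4, -∞, 9, -11, -7]
Key observation: the optimum is the walk 3->2->3, with weight (-4) + 1 = -3.
Optimal value attained by: walk 3->2->3.
Answer: (M^⊗2)[3][3] = -3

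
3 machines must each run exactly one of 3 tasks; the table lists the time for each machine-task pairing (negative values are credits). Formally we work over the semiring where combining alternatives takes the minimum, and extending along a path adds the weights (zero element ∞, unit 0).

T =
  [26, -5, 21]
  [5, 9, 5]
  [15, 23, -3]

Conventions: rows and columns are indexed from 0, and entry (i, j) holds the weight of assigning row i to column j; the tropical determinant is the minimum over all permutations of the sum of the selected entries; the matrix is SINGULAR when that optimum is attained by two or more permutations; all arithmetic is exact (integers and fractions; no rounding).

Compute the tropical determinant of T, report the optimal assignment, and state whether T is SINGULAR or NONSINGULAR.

σ = (0, 1, 2): 26 + 9 + (-3) = 32
σ = (0, 2, 1): 26 + 5 + 23 = 54
σ = (1, 0, 2): (-5) + 5 + (-3) = -3
σ = (1, 2, 0): (-5) + 5 + 15 = 15
σ = (2, 0, 1): 21 + 5 + 23 = 49
σ = (2, 1, 0): 21 + 9 + 15 = 45
Optimal value attained by: σ = (1, 0, 2).
Answer: det⊕(T) = -3; verdict: NONSINGULAR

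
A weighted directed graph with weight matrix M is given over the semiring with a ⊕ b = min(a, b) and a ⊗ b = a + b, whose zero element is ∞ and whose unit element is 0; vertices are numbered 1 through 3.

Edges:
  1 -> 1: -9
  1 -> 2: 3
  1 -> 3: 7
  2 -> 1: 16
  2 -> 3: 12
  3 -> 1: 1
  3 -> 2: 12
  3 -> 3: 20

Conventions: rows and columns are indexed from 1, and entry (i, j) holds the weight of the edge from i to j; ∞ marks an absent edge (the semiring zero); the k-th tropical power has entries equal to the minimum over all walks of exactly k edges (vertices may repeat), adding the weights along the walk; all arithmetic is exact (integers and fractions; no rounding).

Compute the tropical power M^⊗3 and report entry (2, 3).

M^⊗2:
  [-18, -6, -2]
  [7, 19, 23]
  [-8, 4, 8]
M^⊗3:
  [-27, -15, -11]
  [-2, 10, 14]
  [-17, -5, -1]
Key observation: the optimum is the walk 2->1->1->3, with weight 16 + (-9) + 7 = 14.
Optimal value attained by: walk 2->1->1->3.
Answer: (M^⊗3)[2][3] = 14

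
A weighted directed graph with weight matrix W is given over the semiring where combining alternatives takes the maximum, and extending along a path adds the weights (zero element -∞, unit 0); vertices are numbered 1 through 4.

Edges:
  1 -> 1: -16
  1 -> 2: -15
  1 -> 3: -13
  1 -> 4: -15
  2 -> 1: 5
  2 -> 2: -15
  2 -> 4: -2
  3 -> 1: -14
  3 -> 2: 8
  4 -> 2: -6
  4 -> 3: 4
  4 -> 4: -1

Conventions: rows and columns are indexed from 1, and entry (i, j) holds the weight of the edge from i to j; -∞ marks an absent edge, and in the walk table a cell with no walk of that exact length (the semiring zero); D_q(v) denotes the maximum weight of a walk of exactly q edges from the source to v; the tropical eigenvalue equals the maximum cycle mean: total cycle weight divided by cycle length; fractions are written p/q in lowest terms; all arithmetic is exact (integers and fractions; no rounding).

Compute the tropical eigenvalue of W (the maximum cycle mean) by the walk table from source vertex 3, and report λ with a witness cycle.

q=0: [-∞, -∞, 0, -∞]
q=1: [-14, 8, -∞, -∞]
q=2: [13, -7, -27, 6]
q=3: [-2, 0, 10, 5]
q=4: [5, 18, 9, 4]
Optimal cycle mean attained by: cycle 2->4->3->2, total (-2) + 4 + 8, length 3.
Answer: λ = 10/3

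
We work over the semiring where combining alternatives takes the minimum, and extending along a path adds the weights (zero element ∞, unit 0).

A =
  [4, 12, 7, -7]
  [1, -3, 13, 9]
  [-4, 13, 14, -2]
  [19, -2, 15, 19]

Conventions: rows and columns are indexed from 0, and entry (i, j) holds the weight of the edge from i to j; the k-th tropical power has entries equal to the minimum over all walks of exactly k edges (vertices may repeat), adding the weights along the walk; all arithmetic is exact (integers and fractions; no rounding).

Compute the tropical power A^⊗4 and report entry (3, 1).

A^⊗2:
  [3, -9, 8, -3]
  [-2, -6, 8, -6]
  [0, -4, 3, -11]
  [-1, -5, 11, 7]
A^⊗3:
  [-8, -12, 4, -4]
  [-5, -9, 5, -9]
  [-3, -13, 4, -7]
  [-4, -8, 6, -8]
A^⊗4:
  [-11, -15, -1, -15]
  [-8, -12, 2, -12]
  [-12, -16, 0, -10]
  [-7, -11, 3, -11]
Key observation: the optimum is the walk 3->1->1->1->1, with weight (-2) + (-3) + (-3) + (-3) = -11.
Optimal value attained by: walk 3->1->1->1->1.
Answer: (A^⊗4)[3][1] = -11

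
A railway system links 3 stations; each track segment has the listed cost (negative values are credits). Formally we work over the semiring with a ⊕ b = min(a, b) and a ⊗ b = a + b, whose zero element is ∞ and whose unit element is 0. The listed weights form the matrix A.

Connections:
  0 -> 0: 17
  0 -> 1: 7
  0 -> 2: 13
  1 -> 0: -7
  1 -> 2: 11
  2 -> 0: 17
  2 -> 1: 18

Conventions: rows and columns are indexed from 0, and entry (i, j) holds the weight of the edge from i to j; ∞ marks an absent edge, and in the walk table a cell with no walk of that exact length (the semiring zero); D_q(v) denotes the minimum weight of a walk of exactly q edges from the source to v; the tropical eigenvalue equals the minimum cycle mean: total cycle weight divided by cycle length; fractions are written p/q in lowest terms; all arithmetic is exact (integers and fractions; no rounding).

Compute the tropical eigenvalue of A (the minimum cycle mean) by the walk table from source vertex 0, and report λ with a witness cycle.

q=0: [0, ∞, ∞]
q=1: [17, 7, 13]
q=2: [0, 24, 18]
q=3: [17, 7, 13]
Optimal cycle mean attained by: cycle 0->1->0, total 7 + (-7), length 2.
Answer: λ = 0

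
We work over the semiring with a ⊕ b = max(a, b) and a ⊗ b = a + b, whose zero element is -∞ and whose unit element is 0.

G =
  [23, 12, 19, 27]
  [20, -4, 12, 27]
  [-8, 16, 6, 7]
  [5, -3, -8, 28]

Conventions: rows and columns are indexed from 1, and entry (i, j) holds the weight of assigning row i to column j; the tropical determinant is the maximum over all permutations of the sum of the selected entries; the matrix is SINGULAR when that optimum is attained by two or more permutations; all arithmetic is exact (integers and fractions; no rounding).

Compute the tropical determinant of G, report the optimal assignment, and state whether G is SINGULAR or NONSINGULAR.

σ = (1, 2, 3, 4): 23 + (-4) + 6 + 28 = 53
σ = (1, 2, 4, 3): 23 + (-4) + 7 + (-8) = 18
σ = (1, 3, 2, 4): 23 + 12 + 16 + 28 = 79
σ = (1, 3, 4, 2): 23 + 12 + 7 + (-3) = 39
σ = (1, 4, 2, 3): 23 + 27 + 16 + (-8) = 58
σ = (1, 4, 3, 2): 23 + 27 + 6 + (-3) = 53
σ = (2, 1, 3, 4): 12 + 20 + 6 + 28 = 66
σ = (2, 1, 4, 3): 12 + 20 + 7 + (-8) = 31
σ = (2, 3, 1, 4): 12 + 12 + (-8) + 28 = 44
σ = (2, 3, 4, 1): 12 + 12 + 7 + 5 = 36
σ = (2, 4, 1, 3): 12 + 27 + (-8) + (-8) = 23
σ = (2, 4, 3, 1): 12 + 27 + 6 + 5 = 50
σ = (3, 1, 2, 4): 19 + 20 + 16 + 28 = 83
σ = (3, 1, 4, 2): 19 + 20 + 7 + (-3) = 43
σ = (3, 2, 1, 4): 19 + (-4) + (-8) + 28 = 35
σ = (3, 2, 4, 1): 19 + (-4) + 7 + 5 = 27
σ = (3, 4, 1, 2): 19 + 27 + (-8) + (-3) = 35
σ = (3, 4, 2, 1): 19 + 27 + 16 + 5 = 67
σ = (4, 1, 2, 3): 27 + 20 + 16 + (-8) = 55
σ = (4, 1, 3, 2): 27 + 20 + 6 + (-3) = 50
σ = (4, 2, 1, 3): 27 + (-4) + (-8) + (-8) = 7
σ = (4, 2, 3, 1): 27 + (-4) + 6 + 5 = 34
σ = (4, 3, 1, 2): 27 + 12 + (-8) + (-3) = 28
σ = (4, 3, 2, 1): 27 + 12 + 16 + 5 = 60
Optimal value attained by: σ = (3, 1, 2, 4).
Answer: det⊕(G) = 83; verdict: NONSINGULAR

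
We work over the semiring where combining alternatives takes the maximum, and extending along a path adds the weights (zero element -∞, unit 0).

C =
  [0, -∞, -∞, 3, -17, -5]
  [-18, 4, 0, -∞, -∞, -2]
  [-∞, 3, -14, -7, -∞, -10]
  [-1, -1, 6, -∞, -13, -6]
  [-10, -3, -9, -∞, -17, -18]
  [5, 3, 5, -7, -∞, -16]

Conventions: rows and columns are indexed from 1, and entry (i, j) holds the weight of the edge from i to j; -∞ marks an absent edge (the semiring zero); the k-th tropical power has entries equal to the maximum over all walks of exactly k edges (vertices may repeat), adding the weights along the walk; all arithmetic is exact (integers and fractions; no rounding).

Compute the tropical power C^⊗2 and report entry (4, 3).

C^⊗2:
  [2, 2, 9, 3, -10, -3]
  [3, 8, 4, -7, -35, 2]
  [-5, 7, 3, -17, -20, 1]
  [-1, 9, -1, 2, -18, -3]
  [-10, 1, -3, -7, -27, -5]
  [5, 8, 3, 8, -12, 1]
Key observation: the optimum is the walk 4->2->3, with weight (-1) + 0 = -1.
Optimal value attained by: walk 4->2->3.
Answer: (C^⊗2)[4][3] = -1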